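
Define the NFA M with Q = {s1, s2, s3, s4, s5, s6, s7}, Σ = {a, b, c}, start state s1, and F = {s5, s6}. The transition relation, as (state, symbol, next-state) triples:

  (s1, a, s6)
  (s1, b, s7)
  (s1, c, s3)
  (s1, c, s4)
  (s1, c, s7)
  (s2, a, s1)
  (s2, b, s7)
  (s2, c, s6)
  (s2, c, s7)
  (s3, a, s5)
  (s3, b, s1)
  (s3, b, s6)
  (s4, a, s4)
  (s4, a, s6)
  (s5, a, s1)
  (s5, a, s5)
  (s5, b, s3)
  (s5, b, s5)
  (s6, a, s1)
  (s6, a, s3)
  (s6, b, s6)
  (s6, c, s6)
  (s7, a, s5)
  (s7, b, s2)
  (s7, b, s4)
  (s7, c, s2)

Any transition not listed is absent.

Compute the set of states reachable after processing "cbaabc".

{s2, s3, s4, s6, s7}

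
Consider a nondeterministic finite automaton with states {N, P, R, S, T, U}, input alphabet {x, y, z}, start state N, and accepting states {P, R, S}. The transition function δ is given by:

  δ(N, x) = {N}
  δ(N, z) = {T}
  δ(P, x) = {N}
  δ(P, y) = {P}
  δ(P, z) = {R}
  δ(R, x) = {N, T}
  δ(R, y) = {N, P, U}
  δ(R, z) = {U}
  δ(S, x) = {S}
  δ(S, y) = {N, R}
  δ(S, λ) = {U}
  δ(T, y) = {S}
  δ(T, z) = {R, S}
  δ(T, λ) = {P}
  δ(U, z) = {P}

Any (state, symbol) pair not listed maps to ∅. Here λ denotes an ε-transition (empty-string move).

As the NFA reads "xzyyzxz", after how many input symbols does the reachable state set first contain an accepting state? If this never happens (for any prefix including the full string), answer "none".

2

Start in {N}.
Read 'x': {N} → {N}.
Read 'z': {N} → {P, T}.
None of the earlier sets intersect F, but {P, T} does.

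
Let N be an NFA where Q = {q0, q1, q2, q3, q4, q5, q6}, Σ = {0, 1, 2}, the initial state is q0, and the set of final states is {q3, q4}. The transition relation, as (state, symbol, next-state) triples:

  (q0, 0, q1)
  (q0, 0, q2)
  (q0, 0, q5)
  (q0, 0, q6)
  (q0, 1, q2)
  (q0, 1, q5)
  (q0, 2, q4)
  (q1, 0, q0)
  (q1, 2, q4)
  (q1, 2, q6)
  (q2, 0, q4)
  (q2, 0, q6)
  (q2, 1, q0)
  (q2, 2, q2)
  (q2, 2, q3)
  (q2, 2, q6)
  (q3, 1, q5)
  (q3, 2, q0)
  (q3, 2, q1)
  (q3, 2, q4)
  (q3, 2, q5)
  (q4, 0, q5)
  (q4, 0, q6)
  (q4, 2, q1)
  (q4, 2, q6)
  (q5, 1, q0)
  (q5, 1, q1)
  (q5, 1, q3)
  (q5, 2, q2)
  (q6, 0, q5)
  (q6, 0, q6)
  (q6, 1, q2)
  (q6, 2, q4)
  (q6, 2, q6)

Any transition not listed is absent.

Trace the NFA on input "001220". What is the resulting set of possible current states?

{q0, q1, q2, q4, q5, q6}

Start in {q0}.
Read '0': {q0} → {q1, q2, q5, q6}.
Read '0': {q1, q2, q5, q6} → {q0, q4, q5, q6}.
Read '1': {q0, q4, q5, q6} → {q0, q1, q2, q3, q5}.
Read '2': {q0, q1, q2, q3, q5} → {q0, q1, q2, q3, q4, q5, q6}.
Read '2': {q0, q1, q2, q3, q4, q5, q6} → {q0, q1, q2, q3, q4, q5, q6}.
Read '0': {q0, q1, q2, q3, q4, q5, q6} → {q0, q1, q2, q4, q5, q6}.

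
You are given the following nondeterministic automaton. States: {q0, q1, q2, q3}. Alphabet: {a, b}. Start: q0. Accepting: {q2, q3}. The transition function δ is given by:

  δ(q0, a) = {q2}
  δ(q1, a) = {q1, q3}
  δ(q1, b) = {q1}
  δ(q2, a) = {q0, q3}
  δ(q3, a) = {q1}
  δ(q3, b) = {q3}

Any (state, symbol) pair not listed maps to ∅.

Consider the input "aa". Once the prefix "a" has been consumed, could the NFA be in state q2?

Yes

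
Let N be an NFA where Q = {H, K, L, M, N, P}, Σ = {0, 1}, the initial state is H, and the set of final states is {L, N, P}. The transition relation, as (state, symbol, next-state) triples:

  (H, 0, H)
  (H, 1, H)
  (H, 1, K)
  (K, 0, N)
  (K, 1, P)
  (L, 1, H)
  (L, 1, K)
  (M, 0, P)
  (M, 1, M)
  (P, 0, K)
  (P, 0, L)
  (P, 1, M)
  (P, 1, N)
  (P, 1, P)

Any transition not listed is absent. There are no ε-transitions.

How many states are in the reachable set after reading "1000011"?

Start in {H}.
Read '1': {H} → {H, K}.
Read '0': {H, K} → {H, N}.
Read '0': {H, N} → {H}.
Read '0': {H} → {H}.
Read '0': {H} → {H}.
Read '1': {H} → {H, K}.
Read '1': {H, K} → {H, K, P}.
That set has 3 states.

3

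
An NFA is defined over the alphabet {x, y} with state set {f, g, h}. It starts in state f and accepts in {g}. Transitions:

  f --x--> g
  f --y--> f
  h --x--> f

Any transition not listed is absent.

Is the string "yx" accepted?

Yes

Start in {f}.
Read 'y': f→{f}; now {f}.
Read 'x': f→{g}; now {g}.
The final set {g} contains the accepting state g.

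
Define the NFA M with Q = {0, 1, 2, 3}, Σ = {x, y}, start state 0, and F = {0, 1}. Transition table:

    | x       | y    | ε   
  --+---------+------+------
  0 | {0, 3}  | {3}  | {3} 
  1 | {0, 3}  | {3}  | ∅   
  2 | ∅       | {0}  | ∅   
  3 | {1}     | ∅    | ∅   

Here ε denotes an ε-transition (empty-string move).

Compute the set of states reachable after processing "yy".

∅

Start: ε-closure({0}) = {0, 3}.
Read 'y': 0→{3}, 3→∅; now {3}.
Read 'y': 3→∅; now ∅.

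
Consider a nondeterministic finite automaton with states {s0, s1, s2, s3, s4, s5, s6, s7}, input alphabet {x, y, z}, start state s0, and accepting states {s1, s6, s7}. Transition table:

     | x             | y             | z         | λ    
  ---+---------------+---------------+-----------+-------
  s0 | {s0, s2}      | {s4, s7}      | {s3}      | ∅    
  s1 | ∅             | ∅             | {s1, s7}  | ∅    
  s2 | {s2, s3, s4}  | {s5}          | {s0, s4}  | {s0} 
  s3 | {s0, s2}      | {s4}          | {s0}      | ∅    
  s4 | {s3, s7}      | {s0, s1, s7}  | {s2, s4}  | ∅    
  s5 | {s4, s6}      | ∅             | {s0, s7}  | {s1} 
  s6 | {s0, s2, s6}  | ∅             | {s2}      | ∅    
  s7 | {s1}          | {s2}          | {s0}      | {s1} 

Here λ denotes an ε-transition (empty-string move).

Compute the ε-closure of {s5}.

Begin with {s5}.
ε-move s5 → s1; add s1.

{s1, s5}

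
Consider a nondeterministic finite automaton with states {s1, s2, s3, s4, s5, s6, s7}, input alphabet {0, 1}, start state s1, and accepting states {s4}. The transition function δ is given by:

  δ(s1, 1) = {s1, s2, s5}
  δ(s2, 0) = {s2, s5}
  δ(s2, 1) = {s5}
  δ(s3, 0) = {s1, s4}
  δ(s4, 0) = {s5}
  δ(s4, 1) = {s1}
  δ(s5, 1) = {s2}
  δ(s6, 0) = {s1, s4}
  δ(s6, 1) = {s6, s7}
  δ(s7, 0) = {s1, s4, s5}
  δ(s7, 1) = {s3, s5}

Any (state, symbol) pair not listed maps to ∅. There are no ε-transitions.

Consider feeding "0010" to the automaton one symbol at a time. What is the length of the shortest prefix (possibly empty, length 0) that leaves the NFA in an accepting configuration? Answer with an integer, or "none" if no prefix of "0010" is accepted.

none

Start in {s1}.
Read '0': s1→∅; now ∅.
The set is empty and remains empty for the remaining 3 symbols.
No reachable set along the way intersects F.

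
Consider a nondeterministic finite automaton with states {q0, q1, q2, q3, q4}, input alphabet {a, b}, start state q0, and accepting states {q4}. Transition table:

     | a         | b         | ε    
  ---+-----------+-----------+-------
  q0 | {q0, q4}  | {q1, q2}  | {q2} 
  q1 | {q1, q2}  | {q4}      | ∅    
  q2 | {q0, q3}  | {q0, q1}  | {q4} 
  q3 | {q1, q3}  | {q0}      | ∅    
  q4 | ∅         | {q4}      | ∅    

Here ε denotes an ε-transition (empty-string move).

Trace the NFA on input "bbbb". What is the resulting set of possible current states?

Start: ε-closure({q0}) = {q0, q2, q4}.
Read 'b': q0→{q1, q2}, q2→{q0, q1}, q4→{q4}; now {q0, q1, q2, q4}.
Read 'b': q0→{q1, q2}, q1→{q4}, q2→{q0, q1}, q4→{q4}; now {q0, q1, q2, q4}.
Read 'b': q0→{q1, q2}, q1→{q4}, q2→{q0, q1}, q4→{q4}; now {q0, q1, q2, q4}.
Read 'b': q0→{q1, q2}, q1→{q4}, q2→{q0, q1}, q4→{q4}; now {q0, q1, q2, q4}.

{q0, q1, q2, q4}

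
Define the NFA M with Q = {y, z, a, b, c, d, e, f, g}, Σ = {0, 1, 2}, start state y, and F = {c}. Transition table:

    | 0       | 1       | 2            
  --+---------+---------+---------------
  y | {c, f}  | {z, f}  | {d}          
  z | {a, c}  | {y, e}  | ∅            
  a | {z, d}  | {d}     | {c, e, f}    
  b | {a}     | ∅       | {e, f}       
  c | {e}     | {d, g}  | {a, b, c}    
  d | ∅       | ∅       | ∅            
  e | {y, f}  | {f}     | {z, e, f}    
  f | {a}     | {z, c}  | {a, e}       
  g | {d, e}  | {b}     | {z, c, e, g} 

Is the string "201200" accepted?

Start in {y}.
Read '2': y→{d}; now {d}.
Read '0': d→∅; now ∅.
The set is empty and remains empty for the remaining 4 symbols.
The final set ∅ contains no accepting state.

No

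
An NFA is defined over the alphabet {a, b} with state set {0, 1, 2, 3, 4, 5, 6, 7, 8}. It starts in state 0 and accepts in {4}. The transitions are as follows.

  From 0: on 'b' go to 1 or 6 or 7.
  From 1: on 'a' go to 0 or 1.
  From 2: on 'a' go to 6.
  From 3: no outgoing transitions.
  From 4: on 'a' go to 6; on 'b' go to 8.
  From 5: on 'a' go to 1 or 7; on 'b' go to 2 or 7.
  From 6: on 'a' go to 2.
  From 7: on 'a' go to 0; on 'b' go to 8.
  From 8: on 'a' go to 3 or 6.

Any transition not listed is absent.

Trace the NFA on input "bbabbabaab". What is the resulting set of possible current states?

∅

Start in {0}.
Read 'b': {0} → {1, 6, 7}.
Read 'b': {1, 6, 7} → {8}.
Read 'a': {8} → {3, 6}.
Read 'b': {3, 6} → ∅.
The set is empty and remains empty for the remaining 6 symbols.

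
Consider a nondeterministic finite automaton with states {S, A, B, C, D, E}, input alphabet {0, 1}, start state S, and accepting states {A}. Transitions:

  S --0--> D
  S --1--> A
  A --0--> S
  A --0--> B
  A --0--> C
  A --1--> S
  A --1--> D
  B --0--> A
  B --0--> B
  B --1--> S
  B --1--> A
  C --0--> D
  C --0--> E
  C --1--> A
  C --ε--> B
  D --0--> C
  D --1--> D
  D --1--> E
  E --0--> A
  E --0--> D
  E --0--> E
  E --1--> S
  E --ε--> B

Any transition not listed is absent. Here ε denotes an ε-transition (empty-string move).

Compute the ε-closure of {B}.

{B}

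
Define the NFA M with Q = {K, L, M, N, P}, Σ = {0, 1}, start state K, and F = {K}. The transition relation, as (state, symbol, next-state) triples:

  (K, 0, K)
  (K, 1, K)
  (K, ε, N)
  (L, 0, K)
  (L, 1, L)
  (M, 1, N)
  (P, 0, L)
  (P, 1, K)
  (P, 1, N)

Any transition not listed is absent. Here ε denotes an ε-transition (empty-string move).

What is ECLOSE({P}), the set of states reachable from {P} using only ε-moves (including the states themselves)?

Begin with {P}.
No ε-moves leave this set, so the closure equals the set itself.

{P}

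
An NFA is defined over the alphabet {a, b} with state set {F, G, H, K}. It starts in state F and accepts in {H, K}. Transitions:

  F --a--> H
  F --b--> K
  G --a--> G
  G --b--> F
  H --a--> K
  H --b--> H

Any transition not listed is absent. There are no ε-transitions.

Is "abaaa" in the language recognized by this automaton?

No

Start in {F}.
Read 'a': {F} → {H}.
Read 'b': {H} → {H}.
Read 'a': {H} → {K}.
Read 'a': {K} → ∅.
The set is empty and remains empty for the remaining 1 symbol.
The final set ∅ contains no accepting state.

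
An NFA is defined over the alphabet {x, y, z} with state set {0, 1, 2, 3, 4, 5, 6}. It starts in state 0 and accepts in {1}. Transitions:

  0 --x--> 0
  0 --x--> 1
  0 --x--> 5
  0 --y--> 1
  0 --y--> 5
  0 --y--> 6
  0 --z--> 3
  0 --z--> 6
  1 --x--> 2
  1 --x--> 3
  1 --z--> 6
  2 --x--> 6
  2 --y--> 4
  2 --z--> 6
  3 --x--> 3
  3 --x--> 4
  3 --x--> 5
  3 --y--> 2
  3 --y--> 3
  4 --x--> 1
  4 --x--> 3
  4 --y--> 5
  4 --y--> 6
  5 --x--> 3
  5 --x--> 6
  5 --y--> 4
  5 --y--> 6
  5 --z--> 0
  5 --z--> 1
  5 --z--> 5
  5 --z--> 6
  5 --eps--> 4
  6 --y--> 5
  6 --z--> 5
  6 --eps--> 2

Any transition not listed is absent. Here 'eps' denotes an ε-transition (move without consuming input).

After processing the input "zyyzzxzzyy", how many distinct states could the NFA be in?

Start in {0}.
Read 'z': 0→{3, 6}; union {3, 6}; ε-closure = {2, 3, 6}.
Read 'y': 2→{4}, 3→{2, 3}, 6→{5}; now {2, 3, 4, 5}.
Read 'y': 2→{4}, 3→{2, 3}, 4→{5, 6}, 5→{4, 6}; now {2, 3, 4, 5, 6}.
Read 'z': 2→{6}, 3→∅, 4→∅, 5→{0, 1, 5, 6}, 6→{5}; union {0, 1, 5, 6}; ε-closure = {0, 1, 2, 4, 5, 6}.
Read 'z': 0→{3, 6}, 1→{6}, 2→{6}, 4→∅, 5→{0, 1, 5, 6}, 6→{5}; union {0, 1, 3, 5, 6}; ε-closure = {0, 1, 2, 3, 4, 5, 6}.
Read 'x': 0→{0, 1, 5}, 1→{2, 3}, 2→{6}, 3→{3, 4, 5}, 4→{1, 3}, 5→{3, 6}, 6→∅; now {0, 1, 2, 3, 4, 5, 6}.
Read 'z': 0→{3, 6}, 1→{6}, 2→{6}, 3→∅, 4→∅, 5→{0, 1, 5, 6}, 6→{5}; union {0, 1, 3, 5, 6}; ε-closure = {0, 1, 2, 3, 4, 5, 6}.
Read 'z': 0→{3, 6}, 1→{6}, 2→{6}, 3→∅, 4→∅, 5→{0, 1, 5, 6}, 6→{5}; union {0, 1, 3, 5, 6}; ε-closure = {0, 1, 2, 3, 4, 5, 6}.
Read 'y': 0→{1, 5, 6}, 1→∅, 2→{4}, 3→{2, 3}, 4→{5, 6}, 5→{4, 6}, 6→{5}; now {1, 2, 3, 4, 5, 6}.
Read 'y': 1→∅, 2→{4}, 3→{2, 3}, 4→{5, 6}, 5→{4, 6}, 6→{5}; now {2, 3, 4, 5, 6}.
That set has 5 states.

5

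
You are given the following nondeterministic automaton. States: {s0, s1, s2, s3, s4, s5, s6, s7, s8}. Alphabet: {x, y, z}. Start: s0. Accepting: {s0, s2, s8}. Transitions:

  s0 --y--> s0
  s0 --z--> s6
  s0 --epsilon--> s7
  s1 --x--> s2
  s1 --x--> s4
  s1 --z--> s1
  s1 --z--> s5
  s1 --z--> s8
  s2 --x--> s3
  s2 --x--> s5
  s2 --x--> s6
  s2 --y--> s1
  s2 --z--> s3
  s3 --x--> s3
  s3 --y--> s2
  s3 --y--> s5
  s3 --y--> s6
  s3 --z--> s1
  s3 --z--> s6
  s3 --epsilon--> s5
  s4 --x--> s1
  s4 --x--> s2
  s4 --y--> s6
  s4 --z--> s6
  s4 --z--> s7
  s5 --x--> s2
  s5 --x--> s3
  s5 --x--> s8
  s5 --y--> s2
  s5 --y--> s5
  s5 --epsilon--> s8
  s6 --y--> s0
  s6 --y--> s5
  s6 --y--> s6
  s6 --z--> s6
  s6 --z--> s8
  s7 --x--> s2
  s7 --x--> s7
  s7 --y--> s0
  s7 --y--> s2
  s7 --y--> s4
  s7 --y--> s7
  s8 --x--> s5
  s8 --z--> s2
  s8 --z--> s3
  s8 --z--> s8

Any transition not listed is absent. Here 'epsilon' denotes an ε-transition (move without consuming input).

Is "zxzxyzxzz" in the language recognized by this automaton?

No

Start: ε-closure({s0}) = {s0, s7}.
Read 'z': {s0, s7} → {s6}.
Read 'x': {s6} → ∅.
The set is empty and remains empty for the remaining 7 symbols.
The final set ∅ contains no accepting state.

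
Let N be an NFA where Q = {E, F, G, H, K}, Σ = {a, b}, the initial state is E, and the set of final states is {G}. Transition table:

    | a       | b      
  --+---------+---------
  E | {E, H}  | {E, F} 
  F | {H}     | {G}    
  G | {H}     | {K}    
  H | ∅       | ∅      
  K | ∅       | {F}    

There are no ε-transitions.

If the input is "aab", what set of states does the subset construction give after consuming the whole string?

Start in {E}.
Read 'a': {E} → {E, H}.
Read 'a': {E, H} → {E, H}.
Read 'b': {E, H} → {E, F}.

{E, F}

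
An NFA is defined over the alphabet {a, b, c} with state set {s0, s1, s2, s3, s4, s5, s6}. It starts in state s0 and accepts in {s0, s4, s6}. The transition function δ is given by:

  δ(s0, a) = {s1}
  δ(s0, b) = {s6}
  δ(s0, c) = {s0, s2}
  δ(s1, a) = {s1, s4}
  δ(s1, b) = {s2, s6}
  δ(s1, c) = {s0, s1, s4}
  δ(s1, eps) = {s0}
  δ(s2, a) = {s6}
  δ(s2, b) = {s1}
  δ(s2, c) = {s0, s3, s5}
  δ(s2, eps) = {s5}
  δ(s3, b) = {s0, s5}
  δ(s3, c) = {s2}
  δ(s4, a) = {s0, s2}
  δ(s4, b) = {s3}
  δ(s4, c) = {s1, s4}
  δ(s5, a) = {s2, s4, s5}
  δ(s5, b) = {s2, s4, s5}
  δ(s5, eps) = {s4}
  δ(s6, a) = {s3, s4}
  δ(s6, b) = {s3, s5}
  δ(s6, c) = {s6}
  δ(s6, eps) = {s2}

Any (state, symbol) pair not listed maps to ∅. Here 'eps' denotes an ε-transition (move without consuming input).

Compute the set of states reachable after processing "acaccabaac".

{s0, s1, s2, s3, s4, s5, s6}

Start in {s0}.
Read 'a': s0→{s1}; union {s1}; ε-closure = {s0, s1}.
Read 'c': s0→{s0, s2}, s1→{s0, s1, s4}; union {s0, s1, s2, s4}; ε-closure = {s0, s1, s2, s4, s5}.
Read 'a': s0→{s1}, s1→{s1, s4}, s2→{s6}, s4→{s0, s2}, s5→{s2, s4, s5}; now {s0, s1, s2, s4, s5, s6}.
Read 'c': s0→{s0, s2}, s1→{s0, s1, s4}, s2→{s0, s3, s5}, s4→{s1, s4}, s5→∅, s6→{s6}; now {s0, s1, s2, s3, s4, s5, s6}.
Read 'c': s0→{s0, s2}, s1→{s0, s1, s4}, s2→{s0, s3, s5}, s3→{s2}, s4→{s1, s4}, s5→∅, s6→{s6}; now {s0, s1, s2, s3, s4, s5, s6}.
Read 'a': s0→{s1}, s1→{s1, s4}, s2→{s6}, s3→∅, s4→{s0, s2}, s5→{s2, s4, s5}, s6→{s3, s4}; now {s0, s1, s2, s3, s4, s5, s6}.
Read 'b': s0→{s6}, s1→{s2, s6}, s2→{s1}, s3→{s0, s5}, s4→{s3}, s5→{s2, s4, s5}, s6→{s3, s5}; now {s0, s1, s2, s3, s4, s5, s6}.
Read 'a': s0→{s1}, s1→{s1, s4}, s2→{s6}, s3→∅, s4→{s0, s2}, s5→{s2, s4, s5}, s6→{s3, s4}; now {s0, s1, s2, s3, s4, s5, s6}.
Read 'a': s0→{s1}, s1→{s1, s4}, s2→{s6}, s3→∅, s4→{s0, s2}, s5→{s2, s4, s5}, s6→{s3, s4}; now {s0, s1, s2, s3, s4, s5, s6}.
Read 'c': s0→{s0, s2}, s1→{s0, s1, s4}, s2→{s0, s3, s5}, s3→{s2}, s4→{s1, s4}, s5→∅, s6→{s6}; now {s0, s1, s2, s3, s4, s5, s6}.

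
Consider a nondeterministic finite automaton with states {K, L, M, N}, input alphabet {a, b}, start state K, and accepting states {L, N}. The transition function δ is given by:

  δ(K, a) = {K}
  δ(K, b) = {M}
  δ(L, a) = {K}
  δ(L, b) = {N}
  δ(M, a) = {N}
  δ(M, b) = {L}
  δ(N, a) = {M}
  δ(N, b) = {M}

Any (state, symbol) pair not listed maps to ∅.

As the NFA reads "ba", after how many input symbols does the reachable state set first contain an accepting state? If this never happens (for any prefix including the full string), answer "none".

Start in {K}.
Read 'b': K→{M}; now {M}.
Read 'a': M→{N}; now {N}.
None of the earlier sets intersect F, but {N} does.

2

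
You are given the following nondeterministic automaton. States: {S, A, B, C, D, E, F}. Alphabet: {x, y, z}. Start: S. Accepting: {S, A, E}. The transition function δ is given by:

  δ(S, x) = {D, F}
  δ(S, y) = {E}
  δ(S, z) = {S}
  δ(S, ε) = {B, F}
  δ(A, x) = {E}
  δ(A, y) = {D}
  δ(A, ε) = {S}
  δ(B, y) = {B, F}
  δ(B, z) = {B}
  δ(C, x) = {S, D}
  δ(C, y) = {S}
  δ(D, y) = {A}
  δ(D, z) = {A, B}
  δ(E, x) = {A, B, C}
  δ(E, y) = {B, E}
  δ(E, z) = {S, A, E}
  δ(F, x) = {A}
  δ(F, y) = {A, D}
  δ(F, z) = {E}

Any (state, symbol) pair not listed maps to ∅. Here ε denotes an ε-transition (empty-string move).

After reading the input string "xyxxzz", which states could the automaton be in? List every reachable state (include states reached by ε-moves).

{S, A, B, E, F}

Start: ε-closure({S}) = {S, B, F}.
Read 'x': S→{D, F}, B→∅, F→{A}; union {A, D, F}; ε-closure = {S, A, B, D, F}.
Read 'y': S→{E}, A→{D}, B→{B, F}, D→{A}, F→{A, D}; union {A, B, D, E, F}; ε-closure = {S, A, B, D, E, F}.
Read 'x': S→{D, F}, A→{E}, B→∅, D→∅, E→{A, B, C}, F→{A}; union {A, B, C, D, E, F}; ε-closure = {S, A, B, C, D, E, F}.
Read 'x': S→{D, F}, A→{E}, B→∅, C→{S, D}, D→∅, E→{A, B, C}, F→{A}; now {S, A, B, C, D, E, F}.
Read 'z': S→{S}, A→∅, B→{B}, C→∅, D→{A, B}, E→{S, A, E}, F→{E}; union {S, A, B, E}; ε-closure = {S, A, B, E, F}.
Read 'z': S→{S}, A→∅, B→{B}, E→{S, A, E}, F→{E}; union {S, A, B, E}; ε-closure = {S, A, B, E, F}.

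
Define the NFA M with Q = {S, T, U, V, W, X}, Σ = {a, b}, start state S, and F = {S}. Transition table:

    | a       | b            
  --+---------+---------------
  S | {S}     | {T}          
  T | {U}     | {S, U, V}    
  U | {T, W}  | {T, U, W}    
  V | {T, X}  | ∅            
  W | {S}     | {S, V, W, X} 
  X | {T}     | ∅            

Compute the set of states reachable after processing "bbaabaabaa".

Start in {S}.
Read 'b': {S} → {T}.
Read 'b': {T} → {S, U, V}.
Read 'a': {S, U, V} → {S, T, W, X}.
Read 'a': {S, T, W, X} → {S, T, U}.
Read 'b': {S, T, U} → {S, T, U, V, W}.
Read 'a': {S, T, U, V, W} → {S, T, U, W, X}.
Read 'a': {S, T, U, W, X} → {S, T, U, W}.
Read 'b': {S, T, U, W} → {S, T, U, V, W, X}.
Read 'a': {S, T, U, V, W, X} → {S, T, U, W, X}.
Read 'a': {S, T, U, W, X} → {S, T, U, W}.

{S, T, U, W}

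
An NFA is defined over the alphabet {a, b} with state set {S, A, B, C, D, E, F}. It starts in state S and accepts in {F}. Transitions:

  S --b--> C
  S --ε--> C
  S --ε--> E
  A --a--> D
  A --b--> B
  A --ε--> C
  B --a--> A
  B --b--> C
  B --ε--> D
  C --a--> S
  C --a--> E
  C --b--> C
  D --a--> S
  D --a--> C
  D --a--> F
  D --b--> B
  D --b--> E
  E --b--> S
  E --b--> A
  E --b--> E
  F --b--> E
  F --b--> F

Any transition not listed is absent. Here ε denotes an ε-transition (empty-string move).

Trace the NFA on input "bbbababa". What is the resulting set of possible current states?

Start: ε-closure({S}) = {S, C, E}.
Read 'b': {S, C, E} → {S, A, C, E}.
Read 'b': {S, A, C, E} → {S, A, B, C, D, E}.
Read 'b': {S, A, B, C, D, E} → {S, A, B, C, D, E}.
Read 'a': {S, A, B, C, D, E} → {S, A, C, D, E, F}.
Read 'b': {S, A, C, D, E, F} → {S, A, B, C, D, E, F}.
Read 'a': {S, A, B, C, D, E, F} → {S, A, C, D, E, F}.
Read 'b': {S, A, C, D, E, F} → {S, A, B, C, D, E, F}.
Read 'a': {S, A, B, C, D, E, F} → {S, A, C, D, E, F}.

{S, A, C, D, E, F}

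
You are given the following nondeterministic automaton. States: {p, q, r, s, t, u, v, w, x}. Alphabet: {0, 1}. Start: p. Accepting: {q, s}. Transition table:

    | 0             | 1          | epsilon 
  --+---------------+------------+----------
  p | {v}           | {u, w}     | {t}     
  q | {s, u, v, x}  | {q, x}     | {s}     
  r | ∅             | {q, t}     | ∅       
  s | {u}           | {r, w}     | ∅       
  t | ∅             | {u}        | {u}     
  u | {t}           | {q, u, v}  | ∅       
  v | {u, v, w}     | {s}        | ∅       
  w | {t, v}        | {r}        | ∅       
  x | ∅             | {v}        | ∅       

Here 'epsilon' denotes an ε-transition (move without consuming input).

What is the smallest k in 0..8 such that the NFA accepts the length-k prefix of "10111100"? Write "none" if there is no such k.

Start: ε-closure({p}) = {p, t, u}.
Read '1': p→{u, w}, t→{u}, u→{q, u, v}; union {q, u, v, w}; ε-closure = {q, s, u, v, w}.
None of the earlier sets intersect F, but {q, s, u, v, w} does.

1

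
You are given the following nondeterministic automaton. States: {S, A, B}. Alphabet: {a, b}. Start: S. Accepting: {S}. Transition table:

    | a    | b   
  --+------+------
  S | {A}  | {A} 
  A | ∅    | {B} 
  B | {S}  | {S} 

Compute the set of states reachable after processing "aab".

∅

Start in {S}.
Read 'a': S→{A}; now {A}.
Read 'a': A→∅; now ∅.
The set is empty and remains empty for the remaining 1 symbol.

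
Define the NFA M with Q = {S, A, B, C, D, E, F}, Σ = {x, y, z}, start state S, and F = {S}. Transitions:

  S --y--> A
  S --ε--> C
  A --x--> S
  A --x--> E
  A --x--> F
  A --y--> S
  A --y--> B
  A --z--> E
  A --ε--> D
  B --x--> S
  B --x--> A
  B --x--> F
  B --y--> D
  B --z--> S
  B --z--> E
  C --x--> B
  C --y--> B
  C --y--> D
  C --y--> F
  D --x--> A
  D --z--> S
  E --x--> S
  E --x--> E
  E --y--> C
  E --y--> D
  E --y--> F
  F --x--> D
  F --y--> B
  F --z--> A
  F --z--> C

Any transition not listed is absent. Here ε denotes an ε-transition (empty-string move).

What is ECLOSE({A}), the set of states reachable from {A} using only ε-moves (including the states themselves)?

{A, D}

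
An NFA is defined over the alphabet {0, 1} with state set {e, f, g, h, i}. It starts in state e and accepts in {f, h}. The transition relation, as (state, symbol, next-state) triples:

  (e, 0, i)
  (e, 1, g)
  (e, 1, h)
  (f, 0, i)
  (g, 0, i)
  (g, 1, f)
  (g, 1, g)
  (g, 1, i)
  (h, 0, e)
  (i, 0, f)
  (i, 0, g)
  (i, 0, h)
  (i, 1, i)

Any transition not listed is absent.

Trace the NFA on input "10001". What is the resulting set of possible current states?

Start in {e}.
Read '1': e→{g, h}; now {g, h}.
Read '0': g→{i}, h→{e}; now {e, i}.
Read '0': e→{i}, i→{f, g, h}; now {f, g, h, i}.
Read '0': f→{i}, g→{i}, h→{e}, i→{f, g, h}; now {e, f, g, h, i}.
Read '1': e→{g, h}, f→∅, g→{f, g, i}, h→∅, i→{i}; now {f, g, h, i}.

{f, g, h, i}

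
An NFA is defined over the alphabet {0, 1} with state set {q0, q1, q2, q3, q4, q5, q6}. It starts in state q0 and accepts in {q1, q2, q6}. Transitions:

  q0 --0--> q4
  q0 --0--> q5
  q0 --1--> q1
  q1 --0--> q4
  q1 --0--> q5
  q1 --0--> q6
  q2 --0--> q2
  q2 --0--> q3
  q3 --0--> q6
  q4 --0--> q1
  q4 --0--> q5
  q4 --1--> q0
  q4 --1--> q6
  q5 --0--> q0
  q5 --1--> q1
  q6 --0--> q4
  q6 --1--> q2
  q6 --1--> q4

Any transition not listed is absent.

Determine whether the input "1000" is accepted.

Yes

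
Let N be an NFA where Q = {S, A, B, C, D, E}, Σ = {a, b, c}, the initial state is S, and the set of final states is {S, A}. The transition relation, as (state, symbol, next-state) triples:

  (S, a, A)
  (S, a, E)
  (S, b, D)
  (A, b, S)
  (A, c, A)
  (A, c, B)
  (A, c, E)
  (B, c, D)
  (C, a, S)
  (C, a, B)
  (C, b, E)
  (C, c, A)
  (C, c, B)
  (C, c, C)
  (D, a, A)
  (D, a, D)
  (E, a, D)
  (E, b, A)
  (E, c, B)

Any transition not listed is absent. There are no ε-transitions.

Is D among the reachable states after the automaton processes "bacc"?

Yes

Start in {S}.
Read 'b': S→{D}; now {D}.
Read 'a': D→{A, D}; now {A, D}.
Read 'c': A→{A, B, E}, D→∅; now {A, B, E}.
Read 'c': A→{A, B, E}, B→{D}, E→{B}; now {A, B, D, E}.
State D is in {A, B, D, E}.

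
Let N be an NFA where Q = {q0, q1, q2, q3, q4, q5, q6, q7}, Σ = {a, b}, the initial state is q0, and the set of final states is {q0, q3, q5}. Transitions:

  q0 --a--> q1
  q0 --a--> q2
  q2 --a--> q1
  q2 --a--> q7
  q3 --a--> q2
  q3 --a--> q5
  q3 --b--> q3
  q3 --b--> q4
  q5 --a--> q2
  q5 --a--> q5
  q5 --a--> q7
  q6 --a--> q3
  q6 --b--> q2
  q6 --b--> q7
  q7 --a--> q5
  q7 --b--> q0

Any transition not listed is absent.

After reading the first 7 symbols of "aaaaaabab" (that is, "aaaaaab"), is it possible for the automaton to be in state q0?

Start in {q0}.
Read 'a': q0→{q1, q2}; now {q1, q2}.
Read 'a': q1→∅, q2→{q1, q7}; now {q1, q7}.
Read 'a': q1→∅, q7→{q5}; now {q5}.
Read 'a': q5→{q2, q5, q7}; now {q2, q5, q7}.
Read 'a': q2→{q1, q7}, q5→{q2, q5, q7}, q7→{q5}; now {q1, q2, q5, q7}.
Read 'a': q1→∅, q2→{q1, q7}, q5→{q2, q5, q7}, q7→{q5}; now {q1, q2, q5, q7}.
Read 'b': q1→∅, q2→∅, q5→∅, q7→{q0}; now {q0}.
State q0 is in {q0}.

Yes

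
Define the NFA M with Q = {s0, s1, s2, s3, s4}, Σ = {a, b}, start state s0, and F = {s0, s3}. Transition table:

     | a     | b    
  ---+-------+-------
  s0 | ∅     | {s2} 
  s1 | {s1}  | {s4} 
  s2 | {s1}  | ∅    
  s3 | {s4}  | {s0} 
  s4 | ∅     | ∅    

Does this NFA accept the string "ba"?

Start in {s0}.
Read 'b': s0→{s2}; now {s2}.
Read 'a': s2→{s1}; now {s1}.
The final set {s1} contains no accepting state.

No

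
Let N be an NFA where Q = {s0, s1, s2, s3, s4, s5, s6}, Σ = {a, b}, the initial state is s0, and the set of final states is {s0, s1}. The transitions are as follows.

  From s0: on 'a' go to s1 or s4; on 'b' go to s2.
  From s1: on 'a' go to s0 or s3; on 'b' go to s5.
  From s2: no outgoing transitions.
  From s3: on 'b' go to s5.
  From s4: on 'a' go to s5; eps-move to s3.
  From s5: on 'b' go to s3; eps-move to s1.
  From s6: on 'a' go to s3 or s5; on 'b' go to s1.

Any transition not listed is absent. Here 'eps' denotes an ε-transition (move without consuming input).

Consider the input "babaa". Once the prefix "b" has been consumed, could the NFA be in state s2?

Yes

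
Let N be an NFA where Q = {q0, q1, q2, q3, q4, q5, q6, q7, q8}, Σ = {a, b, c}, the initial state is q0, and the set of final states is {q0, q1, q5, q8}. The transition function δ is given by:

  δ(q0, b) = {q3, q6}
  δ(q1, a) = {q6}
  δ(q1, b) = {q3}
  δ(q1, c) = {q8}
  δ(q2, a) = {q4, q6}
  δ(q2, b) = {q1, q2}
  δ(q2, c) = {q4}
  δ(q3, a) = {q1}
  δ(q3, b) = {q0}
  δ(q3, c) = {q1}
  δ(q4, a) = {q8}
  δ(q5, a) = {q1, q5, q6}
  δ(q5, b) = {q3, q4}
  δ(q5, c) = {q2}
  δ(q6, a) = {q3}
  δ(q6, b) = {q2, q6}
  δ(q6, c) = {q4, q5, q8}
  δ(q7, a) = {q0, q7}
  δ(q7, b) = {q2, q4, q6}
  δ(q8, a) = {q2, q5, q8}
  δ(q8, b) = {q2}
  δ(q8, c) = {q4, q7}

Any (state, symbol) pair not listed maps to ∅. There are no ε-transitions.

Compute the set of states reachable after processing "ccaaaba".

Start in {q0}.
Read 'c': q0→∅; now ∅.
The set is empty and remains empty for the remaining 6 symbols.

∅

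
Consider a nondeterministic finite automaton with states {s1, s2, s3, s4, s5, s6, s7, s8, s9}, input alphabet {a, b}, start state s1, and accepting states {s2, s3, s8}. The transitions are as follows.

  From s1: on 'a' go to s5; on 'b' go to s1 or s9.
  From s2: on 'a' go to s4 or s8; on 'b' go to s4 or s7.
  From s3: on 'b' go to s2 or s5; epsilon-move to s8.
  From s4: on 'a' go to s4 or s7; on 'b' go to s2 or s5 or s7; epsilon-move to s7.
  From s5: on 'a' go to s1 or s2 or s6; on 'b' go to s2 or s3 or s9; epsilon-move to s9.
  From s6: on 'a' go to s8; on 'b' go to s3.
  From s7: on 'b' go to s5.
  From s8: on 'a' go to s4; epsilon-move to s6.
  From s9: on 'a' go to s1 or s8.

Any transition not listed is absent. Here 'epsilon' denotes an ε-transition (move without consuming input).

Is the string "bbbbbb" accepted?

Start in {s1}.
Read 'b': s1→{s1, s9}; now {s1, s9}.
Read 'b': s1→{s1, s9}, s9→∅; now {s1, s9}.
Read 'b': s1→{s1, s9}, s9→∅; now {s1, s9}.
Read 'b': s1→{s1, s9}, s9→∅; now {s1, s9}.
Read 'b': s1→{s1, s9}, s9→∅; now {s1, s9}.
Read 'b': s1→{s1, s9}, s9→∅; now {s1, s9}.
The final set {s1, s9} contains no accepting state.

No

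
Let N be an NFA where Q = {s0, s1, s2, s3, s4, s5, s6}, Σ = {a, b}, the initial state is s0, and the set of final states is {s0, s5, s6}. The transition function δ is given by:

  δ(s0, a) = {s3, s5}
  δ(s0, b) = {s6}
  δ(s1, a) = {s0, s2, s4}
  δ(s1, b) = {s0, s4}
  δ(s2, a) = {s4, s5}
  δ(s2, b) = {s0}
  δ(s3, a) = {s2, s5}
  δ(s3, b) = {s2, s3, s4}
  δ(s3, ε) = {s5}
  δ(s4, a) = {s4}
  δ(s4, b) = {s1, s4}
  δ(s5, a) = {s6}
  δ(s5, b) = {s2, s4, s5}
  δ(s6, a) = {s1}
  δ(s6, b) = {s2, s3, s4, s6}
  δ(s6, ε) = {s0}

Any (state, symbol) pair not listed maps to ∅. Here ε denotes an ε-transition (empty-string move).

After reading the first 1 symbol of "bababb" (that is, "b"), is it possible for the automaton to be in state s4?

Start in {s0}.
Read 'b': s0→{s6}; union {s6}; ε-closure = {s0, s6}.
State s4 is not in {s0, s6}.

No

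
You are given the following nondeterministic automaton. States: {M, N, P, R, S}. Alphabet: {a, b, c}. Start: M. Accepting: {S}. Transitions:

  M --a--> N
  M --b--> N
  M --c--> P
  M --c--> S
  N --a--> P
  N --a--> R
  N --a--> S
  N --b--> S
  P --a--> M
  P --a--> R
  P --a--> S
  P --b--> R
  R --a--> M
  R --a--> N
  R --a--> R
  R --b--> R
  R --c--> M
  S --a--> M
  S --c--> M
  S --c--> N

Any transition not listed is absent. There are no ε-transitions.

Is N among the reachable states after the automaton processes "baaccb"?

Start in {M}.
Read 'b': M→{N}; now {N}.
Read 'a': N→{P, R, S}; now {P, R, S}.
Read 'a': P→{M, R, S}, R→{M, N, R}, S→{M}; now {M, N, R, S}.
Read 'c': M→{P, S}, N→∅, R→{M}, S→{M, N}; now {M, N, P, S}.
Read 'c': M→{P, S}, N→∅, P→∅, S→{M, N}; now {M, N, P, S}.
Read 'b': M→{N}, N→{S}, P→{R}, S→∅; now {N, R, S}.
State N is in {N, R, S}.

Yes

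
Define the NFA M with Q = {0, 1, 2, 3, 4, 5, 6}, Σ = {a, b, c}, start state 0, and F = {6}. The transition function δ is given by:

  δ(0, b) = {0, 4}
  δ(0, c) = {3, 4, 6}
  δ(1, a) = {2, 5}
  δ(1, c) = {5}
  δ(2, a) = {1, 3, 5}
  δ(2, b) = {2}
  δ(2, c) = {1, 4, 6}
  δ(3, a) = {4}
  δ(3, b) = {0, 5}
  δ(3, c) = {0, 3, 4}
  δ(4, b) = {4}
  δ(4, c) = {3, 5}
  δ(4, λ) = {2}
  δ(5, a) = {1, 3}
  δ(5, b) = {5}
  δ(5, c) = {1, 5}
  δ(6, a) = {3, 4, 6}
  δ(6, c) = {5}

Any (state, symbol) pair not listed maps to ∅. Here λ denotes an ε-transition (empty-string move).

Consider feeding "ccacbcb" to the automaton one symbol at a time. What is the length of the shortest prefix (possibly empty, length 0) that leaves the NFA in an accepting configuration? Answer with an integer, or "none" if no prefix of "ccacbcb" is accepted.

1

Start in {0}.
Read 'c': 0→{3, 4, 6}; union {3, 4, 6}; ε-closure = {2, 3, 4, 6}.
None of the earlier sets intersect F, but {2, 3, 4, 6} does.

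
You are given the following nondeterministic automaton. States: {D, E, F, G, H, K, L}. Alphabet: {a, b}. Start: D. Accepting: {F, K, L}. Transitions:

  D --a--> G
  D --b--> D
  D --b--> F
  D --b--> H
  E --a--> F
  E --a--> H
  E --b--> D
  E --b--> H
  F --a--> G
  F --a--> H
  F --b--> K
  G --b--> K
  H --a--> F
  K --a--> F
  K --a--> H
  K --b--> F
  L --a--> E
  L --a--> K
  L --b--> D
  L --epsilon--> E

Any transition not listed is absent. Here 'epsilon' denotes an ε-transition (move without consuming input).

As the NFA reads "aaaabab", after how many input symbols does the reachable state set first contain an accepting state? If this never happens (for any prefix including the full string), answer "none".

Start in {D}.
Read 'a': D→{G}; now {G}.
Read 'a': G→∅; now ∅.
The set is empty and remains empty for the remaining 5 symbols.
No reachable set along the way intersects F.

none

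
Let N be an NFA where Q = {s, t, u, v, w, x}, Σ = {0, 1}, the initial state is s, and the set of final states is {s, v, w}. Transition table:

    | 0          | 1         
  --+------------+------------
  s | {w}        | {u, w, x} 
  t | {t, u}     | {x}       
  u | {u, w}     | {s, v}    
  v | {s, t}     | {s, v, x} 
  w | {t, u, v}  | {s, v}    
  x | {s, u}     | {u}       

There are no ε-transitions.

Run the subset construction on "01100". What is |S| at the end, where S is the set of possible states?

Start in {s}.
Read '0': s→{w}; now {w}.
Read '1': w→{s, v}; now {s, v}.
Read '1': s→{u, w, x}, v→{s, v, x}; now {s, u, v, w, x}.
Read '0': s→{w}, u→{u, w}, v→{s, t}, w→{t, u, v}, x→{s, u}; now {s, t, u, v, w}.
Read '0': s→{w}, t→{t, u}, u→{u, w}, v→{s, t}, w→{t, u, v}; now {s, t, u, v, w}.
That set has 5 states.

5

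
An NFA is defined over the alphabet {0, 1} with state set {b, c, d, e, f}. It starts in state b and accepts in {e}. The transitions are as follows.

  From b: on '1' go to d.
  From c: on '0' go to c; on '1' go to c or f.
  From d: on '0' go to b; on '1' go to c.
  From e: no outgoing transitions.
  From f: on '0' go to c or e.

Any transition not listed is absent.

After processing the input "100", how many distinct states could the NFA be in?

Start in {b}.
Read '1': b→{d}; now {d}.
Read '0': d→{b}; now {b}.
Read '0': b→∅; now ∅.
That set has 0 states.

0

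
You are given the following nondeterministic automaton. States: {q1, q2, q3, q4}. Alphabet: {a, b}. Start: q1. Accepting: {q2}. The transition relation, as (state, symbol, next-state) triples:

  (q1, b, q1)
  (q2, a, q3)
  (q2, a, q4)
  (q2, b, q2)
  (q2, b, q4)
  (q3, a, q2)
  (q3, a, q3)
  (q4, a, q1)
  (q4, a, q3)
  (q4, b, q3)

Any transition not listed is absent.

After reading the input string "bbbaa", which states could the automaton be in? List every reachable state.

Start in {q1}.
Read 'b': {q1} → {q1}.
Read 'b': {q1} → {q1}.
Read 'b': {q1} → {q1}.
Read 'a': {q1} → ∅.
The set is empty and remains empty for the remaining 1 symbol.

∅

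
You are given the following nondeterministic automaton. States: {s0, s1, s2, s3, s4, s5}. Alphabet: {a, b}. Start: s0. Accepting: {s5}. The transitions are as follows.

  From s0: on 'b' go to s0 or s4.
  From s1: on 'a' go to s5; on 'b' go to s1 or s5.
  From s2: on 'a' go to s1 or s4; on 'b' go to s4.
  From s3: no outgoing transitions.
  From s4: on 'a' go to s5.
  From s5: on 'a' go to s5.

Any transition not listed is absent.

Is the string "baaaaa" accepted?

Start in {s0}.
Read 'b': {s0} → {s0, s4}.
Read 'a': {s0, s4} → {s5}.
Read 'a': {s5} → {s5}.
Read 'a': {s5} → {s5}.
Read 'a': {s5} → {s5}.
Read 'a': {s5} → {s5}.
The final set {s5} contains the accepting state s5.

Yes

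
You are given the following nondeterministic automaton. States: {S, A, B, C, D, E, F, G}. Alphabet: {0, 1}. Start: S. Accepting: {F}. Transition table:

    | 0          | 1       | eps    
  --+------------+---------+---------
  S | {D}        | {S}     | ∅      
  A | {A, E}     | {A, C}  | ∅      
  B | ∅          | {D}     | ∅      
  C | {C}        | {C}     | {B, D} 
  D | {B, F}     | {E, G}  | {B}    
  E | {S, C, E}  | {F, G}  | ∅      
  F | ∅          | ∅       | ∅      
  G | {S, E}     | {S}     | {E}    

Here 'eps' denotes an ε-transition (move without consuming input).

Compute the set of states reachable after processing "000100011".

Start in {S}.
Read '0': {S} → {B, D}.
Read '0': {B, D} → {B, F}.
Read '0': {B, F} → ∅.
The set is empty and remains empty for the remaining 6 symbols.

∅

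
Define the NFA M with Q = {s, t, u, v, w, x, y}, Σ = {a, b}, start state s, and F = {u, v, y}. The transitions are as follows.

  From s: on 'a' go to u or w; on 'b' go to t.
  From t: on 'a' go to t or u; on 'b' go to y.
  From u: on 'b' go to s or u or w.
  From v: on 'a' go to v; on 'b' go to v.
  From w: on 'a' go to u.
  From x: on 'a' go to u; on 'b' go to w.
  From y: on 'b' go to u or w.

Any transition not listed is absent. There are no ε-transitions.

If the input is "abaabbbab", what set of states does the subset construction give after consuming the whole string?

Start in {s}.
Read 'a': s→{u, w}; now {u, w}.
Read 'b': u→{s, u, w}, w→∅; now {s, u, w}.
Read 'a': s→{u, w}, u→∅, w→{u}; now {u, w}.
Read 'a': u→∅, w→{u}; now {u}.
Read 'b': u→{s, u, w}; now {s, u, w}.
Read 'b': s→{t}, u→{s, u, w}, w→∅; now {s, t, u, w}.
Read 'b': s→{t}, t→{y}, u→{s, u, w}, w→∅; now {s, t, u, w, y}.
Read 'a': s→{u, w}, t→{t, u}, u→∅, w→{u}, y→∅; now {t, u, w}.
Read 'b': t→{y}, u→{s, u, w}, w→∅; now {s, u, w, y}.

{s, u, w, y}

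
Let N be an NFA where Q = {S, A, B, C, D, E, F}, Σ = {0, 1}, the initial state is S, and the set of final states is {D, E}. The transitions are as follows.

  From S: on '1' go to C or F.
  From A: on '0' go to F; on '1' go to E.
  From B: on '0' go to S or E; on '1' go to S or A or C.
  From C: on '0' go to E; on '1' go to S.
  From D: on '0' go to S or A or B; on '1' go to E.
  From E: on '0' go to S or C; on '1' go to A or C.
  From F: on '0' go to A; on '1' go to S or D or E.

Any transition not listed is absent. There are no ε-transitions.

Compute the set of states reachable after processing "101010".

{S, A, B, C, E, F}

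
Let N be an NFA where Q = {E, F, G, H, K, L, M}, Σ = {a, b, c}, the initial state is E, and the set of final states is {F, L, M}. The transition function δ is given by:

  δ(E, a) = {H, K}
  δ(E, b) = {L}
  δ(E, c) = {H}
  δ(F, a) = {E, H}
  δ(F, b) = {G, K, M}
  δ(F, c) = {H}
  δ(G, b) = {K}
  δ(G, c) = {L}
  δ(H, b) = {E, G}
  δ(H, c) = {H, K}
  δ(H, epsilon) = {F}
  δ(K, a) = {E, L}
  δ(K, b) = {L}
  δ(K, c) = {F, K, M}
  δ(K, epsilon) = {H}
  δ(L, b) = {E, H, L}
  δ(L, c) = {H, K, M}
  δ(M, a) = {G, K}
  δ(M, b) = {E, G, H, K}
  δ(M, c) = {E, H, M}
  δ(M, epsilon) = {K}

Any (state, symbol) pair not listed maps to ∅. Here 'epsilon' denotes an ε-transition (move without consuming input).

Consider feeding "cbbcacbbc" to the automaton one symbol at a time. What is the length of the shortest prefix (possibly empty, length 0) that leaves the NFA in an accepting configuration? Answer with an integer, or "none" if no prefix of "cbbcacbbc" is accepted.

1

Start in {E}.
Read 'c': {E} → {F, H}.
None of the earlier sets intersect F, but {F, H} does.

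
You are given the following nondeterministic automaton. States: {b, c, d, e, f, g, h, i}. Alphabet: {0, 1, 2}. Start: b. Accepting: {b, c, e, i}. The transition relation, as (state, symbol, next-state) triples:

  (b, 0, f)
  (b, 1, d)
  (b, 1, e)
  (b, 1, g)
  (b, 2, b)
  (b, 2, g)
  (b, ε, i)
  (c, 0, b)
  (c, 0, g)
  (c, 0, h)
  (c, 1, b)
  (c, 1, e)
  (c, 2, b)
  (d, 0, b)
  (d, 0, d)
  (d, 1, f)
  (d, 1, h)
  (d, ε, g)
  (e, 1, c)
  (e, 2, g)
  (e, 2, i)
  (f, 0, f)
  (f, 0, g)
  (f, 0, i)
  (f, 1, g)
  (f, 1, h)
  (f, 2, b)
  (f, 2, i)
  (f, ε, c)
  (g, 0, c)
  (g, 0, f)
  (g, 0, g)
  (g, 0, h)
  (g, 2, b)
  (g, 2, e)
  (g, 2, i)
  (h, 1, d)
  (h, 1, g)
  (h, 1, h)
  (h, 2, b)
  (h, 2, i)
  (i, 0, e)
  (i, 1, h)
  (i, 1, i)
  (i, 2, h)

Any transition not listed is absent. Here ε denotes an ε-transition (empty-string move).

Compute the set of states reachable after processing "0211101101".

{b, c, d, e, f, g, h, i}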